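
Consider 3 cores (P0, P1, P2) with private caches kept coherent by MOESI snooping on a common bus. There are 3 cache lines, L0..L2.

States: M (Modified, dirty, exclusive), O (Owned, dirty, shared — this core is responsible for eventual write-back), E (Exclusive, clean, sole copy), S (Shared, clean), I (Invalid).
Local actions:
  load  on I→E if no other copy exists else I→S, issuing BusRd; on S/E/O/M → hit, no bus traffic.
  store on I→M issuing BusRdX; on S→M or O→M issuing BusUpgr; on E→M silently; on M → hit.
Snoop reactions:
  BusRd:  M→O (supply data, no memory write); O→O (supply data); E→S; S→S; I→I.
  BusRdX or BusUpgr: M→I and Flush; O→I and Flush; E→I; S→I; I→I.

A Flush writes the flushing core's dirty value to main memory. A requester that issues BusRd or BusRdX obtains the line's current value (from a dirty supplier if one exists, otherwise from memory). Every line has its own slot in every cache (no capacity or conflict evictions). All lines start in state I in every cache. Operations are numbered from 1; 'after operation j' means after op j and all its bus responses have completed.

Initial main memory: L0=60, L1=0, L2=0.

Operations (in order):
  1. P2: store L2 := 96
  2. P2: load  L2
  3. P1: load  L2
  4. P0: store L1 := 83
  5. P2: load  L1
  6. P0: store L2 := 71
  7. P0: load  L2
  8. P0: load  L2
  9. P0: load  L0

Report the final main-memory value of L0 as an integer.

memory[L0] = 60

  op1 P2: store L2 := 96 → I/I/M on L2; bus BusRdX; mem=0
  op2 P2: load  L2 → I/I/M on L2; bus (none); mem=0
  op3 P1: load  L2 → I/S/O on L2; bus BusRd; mem=0
  op4 P0: store L1 := 83 → M/I/I on L1; bus BusRdX; mem=0
  op5 P2: load  L1 → O/I/S on L1; bus BusRd; mem=0
  op6 P0: store L2 := 71 → M/I/I on L2; bus BusRdX Flush; mem=96
  op7 P0: load  L2 → M/I/I on L2; bus (none); mem=96
  op8 P0: load  L2 → M/I/I on L2; bus (none); mem=96
  op9 P0: load  L0 → E/I/I on L0; bus BusRd; mem=60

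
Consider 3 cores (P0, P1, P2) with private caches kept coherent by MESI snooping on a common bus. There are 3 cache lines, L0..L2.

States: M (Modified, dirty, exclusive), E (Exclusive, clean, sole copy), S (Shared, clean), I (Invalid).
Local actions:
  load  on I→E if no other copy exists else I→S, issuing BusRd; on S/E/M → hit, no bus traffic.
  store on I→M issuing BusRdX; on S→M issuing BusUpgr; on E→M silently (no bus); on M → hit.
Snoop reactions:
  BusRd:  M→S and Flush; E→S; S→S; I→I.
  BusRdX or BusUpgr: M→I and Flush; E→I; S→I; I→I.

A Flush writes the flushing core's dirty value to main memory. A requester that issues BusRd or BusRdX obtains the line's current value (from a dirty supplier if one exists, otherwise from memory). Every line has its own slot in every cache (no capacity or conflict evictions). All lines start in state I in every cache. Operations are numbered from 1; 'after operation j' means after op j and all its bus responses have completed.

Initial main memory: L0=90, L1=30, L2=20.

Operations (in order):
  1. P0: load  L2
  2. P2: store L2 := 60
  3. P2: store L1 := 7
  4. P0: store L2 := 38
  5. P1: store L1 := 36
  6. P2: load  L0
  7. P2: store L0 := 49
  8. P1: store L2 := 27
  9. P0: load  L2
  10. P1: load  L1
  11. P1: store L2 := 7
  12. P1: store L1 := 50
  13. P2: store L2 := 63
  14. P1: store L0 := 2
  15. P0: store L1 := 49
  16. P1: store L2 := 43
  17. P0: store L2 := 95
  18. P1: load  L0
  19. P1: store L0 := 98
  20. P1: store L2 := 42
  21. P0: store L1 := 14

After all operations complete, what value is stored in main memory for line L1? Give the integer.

memory[L1] = 50

  op1 P0: load  L2 → E/I/I on L2; bus BusRd; mem=20
  op2 P2: store L2 := 60 → I/I/M on L2; bus BusRdX; mem=20
  op3 P2: store L1 := 7 → I/I/M on L1; bus BusRdX; mem=30
  op4 P0: store L2 := 38 → M/I/I on L2; bus BusRdX Flush; mem=60
  op5 P1: store L1 := 36 → I/M/I on L1; bus BusRdX Flush; mem=7
  op6 P2: load  L0 → I/I/E on L0; bus BusRd; mem=90
  op7 P2: store L0 := 49 → I/I/M on L0; bus (none); mem=90
  op8 P1: store L2 := 27 → I/M/I on L2; bus BusRdX Flush; mem=38
  op9 P0: load  L2 → S/S/I on L2; bus BusRd Flush; mem=27
  op10 P1: load  L1 → I/M/I on L1; bus (none); mem=7
  op11 P1: store L2 := 7 → I/M/I on L2; bus BusUpgr; mem=27
  op12 P1: store L1 := 50 → I/M/I on L1; bus (none); mem=7
  op13 P2: store L2 := 63 → I/I/M on L2; bus BusRdX Flush; mem=7
  op14 P1: store L0 := 2 → I/M/I on L0; bus BusRdX Flush; mem=49
  op15 P0: store L1 := 49 → M/I/I on L1; bus BusRdX Flush; mem=50
  op16 P1: store L2 := 43 → I/M/I on L2; bus BusRdX Flush; mem=63
  op17 P0: store L2 := 95 → M/I/I on L2; bus BusRdX Flush; mem=43
  op18 P1: load  L0 → I/M/I on L0; bus (none); mem=49
  op19 P1: store L0 := 98 → I/M/I on L0; bus (none); mem=49
  op20 P1: store L2 := 42 → I/M/I on L2; bus BusRdX Flush; mem=95
  op21 P0: store L1 := 14 → M/I/I on L1; bus (none); mem=50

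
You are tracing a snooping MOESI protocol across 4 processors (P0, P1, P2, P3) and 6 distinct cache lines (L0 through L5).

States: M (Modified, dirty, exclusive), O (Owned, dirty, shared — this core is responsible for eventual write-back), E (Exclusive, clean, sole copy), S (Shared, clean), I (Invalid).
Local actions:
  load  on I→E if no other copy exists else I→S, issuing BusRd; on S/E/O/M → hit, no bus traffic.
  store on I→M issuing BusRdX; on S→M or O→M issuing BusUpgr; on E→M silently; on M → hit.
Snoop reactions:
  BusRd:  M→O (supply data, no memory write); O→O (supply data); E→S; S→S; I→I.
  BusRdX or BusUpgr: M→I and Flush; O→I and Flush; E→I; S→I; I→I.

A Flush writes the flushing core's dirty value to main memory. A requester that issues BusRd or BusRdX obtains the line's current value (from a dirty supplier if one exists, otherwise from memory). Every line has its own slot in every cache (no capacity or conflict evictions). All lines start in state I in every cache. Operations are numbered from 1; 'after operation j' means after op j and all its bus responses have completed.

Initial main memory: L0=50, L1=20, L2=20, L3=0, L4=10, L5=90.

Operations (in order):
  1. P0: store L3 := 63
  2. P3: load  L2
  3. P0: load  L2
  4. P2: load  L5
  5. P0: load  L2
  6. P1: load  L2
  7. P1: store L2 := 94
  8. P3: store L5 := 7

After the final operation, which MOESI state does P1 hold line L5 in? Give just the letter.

step 1: P0: store L3 := 63  ⟶  MIII  (L3)  txn=BusRdX  M[L3]=0
step 2: P3: load  L2  ⟶  IIIE  (L2)  txn=BusRd  M[L2]=20
step 3: P0: load  L2  ⟶  SIIS  (L2)  txn=BusRd  M[L2]=20
step 4: P2: load  L5  ⟶  IIEI  (L5)  txn=BusRd  M[L5]=90
step 5: P0: load  L2  ⟶  SIIS  (L2)  txn=∅  M[L2]=20
step 6: P1: load  L2  ⟶  SSIS  (L2)  txn=BusRd  M[L2]=20
step 7: P1: store L2 := 94  ⟶  IMII  (L2)  txn=BusUpgr  M[L2]=20
step 8: P3: store L5 := 7  ⟶  IIIM  (L5)  txn=BusRdX  M[L5]=90

state = I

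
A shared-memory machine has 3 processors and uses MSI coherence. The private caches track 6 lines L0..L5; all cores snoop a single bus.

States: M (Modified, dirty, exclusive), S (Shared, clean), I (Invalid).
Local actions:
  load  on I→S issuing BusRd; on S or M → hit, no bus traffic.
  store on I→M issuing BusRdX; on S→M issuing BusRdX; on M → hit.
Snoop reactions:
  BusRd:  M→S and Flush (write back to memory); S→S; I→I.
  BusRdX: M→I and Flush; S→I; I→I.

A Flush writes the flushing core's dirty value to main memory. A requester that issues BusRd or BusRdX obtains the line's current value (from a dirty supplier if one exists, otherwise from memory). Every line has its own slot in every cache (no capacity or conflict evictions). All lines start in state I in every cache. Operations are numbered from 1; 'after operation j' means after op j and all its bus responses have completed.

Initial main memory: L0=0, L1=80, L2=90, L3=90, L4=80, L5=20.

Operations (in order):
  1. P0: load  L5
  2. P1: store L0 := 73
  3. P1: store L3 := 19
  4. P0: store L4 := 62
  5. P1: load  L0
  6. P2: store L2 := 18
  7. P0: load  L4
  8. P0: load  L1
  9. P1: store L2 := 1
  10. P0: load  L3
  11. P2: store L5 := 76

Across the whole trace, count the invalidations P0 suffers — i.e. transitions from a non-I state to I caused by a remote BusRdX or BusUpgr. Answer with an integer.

1. P0: load  L5  bus=[BusRd]  L5: P0=S P1=I P2=I  mem[L5]=20
2. P1: store L0 := 73  bus=[BusRdX]  L0: P0=I P1=M P2=I  mem[L0]=0
3. P1: store L3 := 19  bus=[BusRdX]  L3: P0=I P1=M P2=I  mem[L3]=90
4. P0: store L4 := 62  bus=[BusRdX]  L4: P0=M P1=I P2=I  mem[L4]=80
5. P1: load  L0  bus=[-]  L0: P0=I P1=M P2=I  mem[L0]=0
6. P2: store L2 := 18  bus=[BusRdX]  L2: P0=I P1=I P2=M  mem[L2]=90
7. P0: load  L4  bus=[-]  L4: P0=M P1=I P2=I  mem[L4]=80
8. P0: load  L1  bus=[BusRd]  L1: P0=S P1=I P2=I  mem[L1]=80
9. P1: store L2 := 1  bus=[BusRdX,Flush]  L2: P0=I P1=M P2=I  mem[L2]=18
10. P0: load  L3  bus=[BusRd,Flush]  L3: P0=S P1=S P2=I  mem[L3]=19
11. P2: store L5 := 76  bus=[BusRdX]  L5: P0=I P1=I P2=M  mem[L5]=20

invalidations = 1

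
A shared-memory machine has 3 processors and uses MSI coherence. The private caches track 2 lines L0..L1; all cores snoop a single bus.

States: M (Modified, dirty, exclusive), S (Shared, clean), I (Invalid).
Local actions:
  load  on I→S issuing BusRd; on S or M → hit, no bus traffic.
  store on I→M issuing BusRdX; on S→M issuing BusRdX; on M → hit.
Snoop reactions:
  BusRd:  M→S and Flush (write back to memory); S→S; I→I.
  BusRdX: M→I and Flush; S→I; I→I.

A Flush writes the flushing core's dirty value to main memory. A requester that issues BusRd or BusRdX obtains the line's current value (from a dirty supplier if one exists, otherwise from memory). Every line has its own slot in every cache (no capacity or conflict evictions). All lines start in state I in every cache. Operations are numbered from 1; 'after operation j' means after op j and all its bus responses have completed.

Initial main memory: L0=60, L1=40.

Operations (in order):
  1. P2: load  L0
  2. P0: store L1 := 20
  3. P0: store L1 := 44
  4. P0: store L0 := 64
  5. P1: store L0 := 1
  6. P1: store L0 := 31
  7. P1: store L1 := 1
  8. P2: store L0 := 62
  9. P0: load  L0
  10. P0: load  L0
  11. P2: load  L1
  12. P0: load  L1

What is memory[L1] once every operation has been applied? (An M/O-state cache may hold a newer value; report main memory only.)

memory[L1] = 1

  op1 P2: load  L0 → I/I/S on L0; bus BusRd; mem=60
  op2 P0: store L1 := 20 → M/I/I on L1; bus BusRdX; mem=40
  op3 P0: store L1 := 44 → M/I/I on L1; bus (none); mem=40
  op4 P0: store L0 := 64 → M/I/I on L0; bus BusRdX; mem=60
  op5 P1: store L0 := 1 → I/M/I on L0; bus BusRdX Flush; mem=64
  op6 P1: store L0 := 31 → I/M/I on L0; bus (none); mem=64
  op7 P1: store L1 := 1 → I/M/I on L1; bus BusRdX Flush; mem=44
  op8 P2: store L0 := 62 → I/I/M on L0; bus BusRdX Flush; mem=31
  op9 P0: load  L0 → S/I/S on L0; bus BusRd Flush; mem=62
  op10 P0: load  L0 → S/I/S on L0; bus (none); mem=62
  op11 P2: load  L1 → I/S/S on L1; bus BusRd Flush; mem=1
  op12 P0: load  L1 → S/S/S on L1; bus BusRd; mem=1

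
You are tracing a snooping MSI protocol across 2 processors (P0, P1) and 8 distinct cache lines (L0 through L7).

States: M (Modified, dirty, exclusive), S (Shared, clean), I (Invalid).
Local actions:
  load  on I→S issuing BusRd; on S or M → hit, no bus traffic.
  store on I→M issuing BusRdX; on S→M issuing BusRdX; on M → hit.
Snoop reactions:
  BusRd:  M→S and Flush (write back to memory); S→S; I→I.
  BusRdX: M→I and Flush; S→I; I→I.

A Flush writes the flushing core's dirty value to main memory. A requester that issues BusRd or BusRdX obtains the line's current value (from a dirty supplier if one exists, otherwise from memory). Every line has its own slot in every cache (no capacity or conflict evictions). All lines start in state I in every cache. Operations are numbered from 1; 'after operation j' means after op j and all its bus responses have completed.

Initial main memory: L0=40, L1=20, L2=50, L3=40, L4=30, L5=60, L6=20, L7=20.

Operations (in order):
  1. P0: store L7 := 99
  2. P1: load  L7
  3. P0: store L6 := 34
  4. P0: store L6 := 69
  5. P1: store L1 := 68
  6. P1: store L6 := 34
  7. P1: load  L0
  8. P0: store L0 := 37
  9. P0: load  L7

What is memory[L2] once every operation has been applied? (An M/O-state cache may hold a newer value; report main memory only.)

  op1 P0: store L7 := 99 → M/I on L7; bus BusRdX; mem=20
  op2 P1: load  L7 → S/S on L7; bus BusRd Flush; mem=99
  op3 P0: store L6 := 34 → M/I on L6; bus BusRdX; mem=20
  op4 P0: store L6 := 69 → M/I on L6; bus (none); mem=20
  op5 P1: store L1 := 68 → I/M on L1; bus BusRdX; mem=20
  op6 P1: store L6 := 34 → I/M on L6; bus BusRdX Flush; mem=69
  op7 P1: load  L0 → I/S on L0; bus BusRd; mem=40
  op8 P0: store L0 := 37 → M/I on L0; bus BusRdX; mem=40
  op9 P0: load  L7 → S/S on L7; bus (none); mem=99

memory[L2] = 50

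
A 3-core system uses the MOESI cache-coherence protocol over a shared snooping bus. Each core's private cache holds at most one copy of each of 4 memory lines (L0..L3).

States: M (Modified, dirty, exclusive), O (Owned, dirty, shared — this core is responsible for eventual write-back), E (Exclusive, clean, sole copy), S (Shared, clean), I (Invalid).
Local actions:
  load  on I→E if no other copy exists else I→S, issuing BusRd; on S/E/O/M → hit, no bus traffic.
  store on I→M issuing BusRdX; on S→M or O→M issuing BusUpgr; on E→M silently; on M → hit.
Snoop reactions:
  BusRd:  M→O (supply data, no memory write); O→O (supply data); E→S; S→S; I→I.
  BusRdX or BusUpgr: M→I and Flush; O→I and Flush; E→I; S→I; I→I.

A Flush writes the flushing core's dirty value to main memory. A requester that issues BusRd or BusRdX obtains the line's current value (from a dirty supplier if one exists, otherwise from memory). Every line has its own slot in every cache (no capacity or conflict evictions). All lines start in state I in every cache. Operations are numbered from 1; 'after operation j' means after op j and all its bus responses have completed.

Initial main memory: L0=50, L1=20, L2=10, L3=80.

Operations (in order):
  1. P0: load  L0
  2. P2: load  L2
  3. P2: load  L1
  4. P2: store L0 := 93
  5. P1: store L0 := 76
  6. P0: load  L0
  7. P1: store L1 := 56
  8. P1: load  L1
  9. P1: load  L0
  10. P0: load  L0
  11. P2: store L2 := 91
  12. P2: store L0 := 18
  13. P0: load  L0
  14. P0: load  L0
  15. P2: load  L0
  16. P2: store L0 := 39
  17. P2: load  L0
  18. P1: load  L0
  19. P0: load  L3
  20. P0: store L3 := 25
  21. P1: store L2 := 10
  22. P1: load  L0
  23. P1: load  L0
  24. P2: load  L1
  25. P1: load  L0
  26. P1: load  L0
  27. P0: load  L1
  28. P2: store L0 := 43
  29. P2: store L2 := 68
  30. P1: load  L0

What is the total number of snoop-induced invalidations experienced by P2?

invalidations = 3

1. P0: load  L0  bus=[BusRd]  L0: P0=E P1=I P2=I  mem[L0]=50
2. P2: load  L2  bus=[BusRd]  L2: P0=I P1=I P2=E  mem[L2]=10
3. P2: load  L1  bus=[BusRd]  L1: P0=I P1=I P2=E  mem[L1]=20
4. P2: store L0 := 93  bus=[BusRdX]  L0: P0=I P1=I P2=M  mem[L0]=50
5. P1: store L0 := 76  bus=[BusRdX,Flush]  L0: P0=I P1=M P2=I  mem[L0]=93
6. P0: load  L0  bus=[BusRd]  L0: P0=S P1=O P2=I  mem[L0]=93
7. P1: store L1 := 56  bus=[BusRdX]  L1: P0=I P1=M P2=I  mem[L1]=20
8. P1: load  L1  bus=[-]  L1: P0=I P1=M P2=I  mem[L1]=20
9. P1: load  L0  bus=[-]  L0: P0=S P1=O P2=I  mem[L0]=93
10. P0: load  L0  bus=[-]  L0: P0=S P1=O P2=I  mem[L0]=93
11. P2: store L2 := 91  bus=[-]  L2: P0=I P1=I P2=M  mem[L2]=10
12. P2: store L0 := 18  bus=[BusRdX,Flush]  L0: P0=I P1=I P2=M  mem[L0]=76
13. P0: load  L0  bus=[BusRd]  L0: P0=S P1=I P2=O  mem[L0]=76
14. P0: load  L0  bus=[-]  L0: P0=S P1=I P2=O  mem[L0]=76
15. P2: load  L0  bus=[-]  L0: P0=S P1=I P2=O  mem[L0]=76
16. P2: store L0 := 39  bus=[BusUpgr]  L0: P0=I P1=I P2=M  mem[L0]=76
17. P2: load  L0  bus=[-]  L0: P0=I P1=I P2=M  mem[L0]=76
18. P1: load  L0  bus=[BusRd]  L0: P0=I P1=S P2=O  mem[L0]=76
19. P0: load  L3  bus=[BusRd]  L3: P0=E P1=I P2=I  mem[L3]=80
20. P0: store L3 := 25  bus=[-]  L3: P0=M P1=I P2=I  mem[L3]=80
21. P1: store L2 := 10  bus=[BusRdX,Flush]  L2: P0=I P1=M P2=I  mem[L2]=91
22. P1: load  L0  bus=[-]  L0: P0=I P1=S P2=O  mem[L0]=76
23. P1: load  L0  bus=[-]  L0: P0=I P1=S P2=O  mem[L0]=76
24. P2: load  L1  bus=[BusRd]  L1: P0=I P1=O P2=S  mem[L1]=20
25. P1: load  L0  bus=[-]  L0: P0=I P1=S P2=O  mem[L0]=76
26. P1: load  L0  bus=[-]  L0: P0=I P1=S P2=O  mem[L0]=76
27. P0: load  L1  bus=[BusRd]  L1: P0=S P1=O P2=S  mem[L1]=20
28. P2: store L0 := 43  bus=[BusUpgr]  L0: P0=I P1=I P2=M  mem[L0]=76
29. P2: store L2 := 68  bus=[BusRdX,Flush]  L2: P0=I P1=I P2=M  mem[L2]=10
30. P1: load  L0  bus=[BusRd]  L0: P0=I P1=S P2=O  mem[L0]=76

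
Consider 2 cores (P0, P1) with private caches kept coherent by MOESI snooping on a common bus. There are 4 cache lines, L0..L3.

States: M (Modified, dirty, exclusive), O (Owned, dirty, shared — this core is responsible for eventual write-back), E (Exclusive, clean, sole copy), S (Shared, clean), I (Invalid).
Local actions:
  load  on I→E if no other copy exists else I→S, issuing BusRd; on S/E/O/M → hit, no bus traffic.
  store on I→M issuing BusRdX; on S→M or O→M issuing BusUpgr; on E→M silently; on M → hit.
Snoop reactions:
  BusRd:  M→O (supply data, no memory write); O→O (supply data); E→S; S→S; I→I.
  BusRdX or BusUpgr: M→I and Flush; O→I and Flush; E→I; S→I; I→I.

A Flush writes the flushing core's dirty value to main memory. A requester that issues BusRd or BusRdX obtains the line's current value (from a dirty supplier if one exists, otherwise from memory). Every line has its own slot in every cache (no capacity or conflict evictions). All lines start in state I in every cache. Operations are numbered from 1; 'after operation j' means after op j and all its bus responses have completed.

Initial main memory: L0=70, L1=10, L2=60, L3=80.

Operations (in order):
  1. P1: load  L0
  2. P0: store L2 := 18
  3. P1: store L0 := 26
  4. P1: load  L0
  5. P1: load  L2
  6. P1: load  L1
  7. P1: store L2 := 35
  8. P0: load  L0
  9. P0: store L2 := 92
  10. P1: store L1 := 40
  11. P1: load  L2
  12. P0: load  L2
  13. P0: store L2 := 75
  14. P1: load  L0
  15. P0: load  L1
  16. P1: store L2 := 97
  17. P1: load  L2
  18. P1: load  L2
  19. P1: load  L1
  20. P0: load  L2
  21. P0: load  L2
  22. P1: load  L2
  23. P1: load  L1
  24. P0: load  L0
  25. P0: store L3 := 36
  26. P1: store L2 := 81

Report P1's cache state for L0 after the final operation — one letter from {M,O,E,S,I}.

step 1: P1: load  L0  ⟶  IE  (L0)  txn=BusRd  M[L0]=70
step 2: P0: store L2 := 18  ⟶  MI  (L2)  txn=BusRdX  M[L2]=60
step 3: P1: store L0 := 26  ⟶  IM  (L0)  txn=∅  M[L0]=70
step 4: P1: load  L0  ⟶  IM  (L0)  txn=∅  M[L0]=70
step 5: P1: load  L2  ⟶  OS  (L2)  txn=BusRd  M[L2]=60
step 6: P1: load  L1  ⟶  IE  (L1)  txn=BusRd  M[L1]=10
step 7: P1: store L2 := 35  ⟶  IM  (L2)  txn=BusUpgr+Flush  M[L2]=18
step 8: P0: load  L0  ⟶  SO  (L0)  txn=BusRd  M[L0]=70
step 9: P0: store L2 := 92  ⟶  MI  (L2)  txn=BusRdX+Flush  M[L2]=35
step 10: P1: store L1 := 40  ⟶  IM  (L1)  txn=∅  M[L1]=10
step 11: P1: load  L2  ⟶  OS  (L2)  txn=BusRd  M[L2]=35
step 12: P0: load  L2  ⟶  OS  (L2)  txn=∅  M[L2]=35
step 13: P0: store L2 := 75  ⟶  MI  (L2)  txn=BusUpgr  M[L2]=35
step 14: P1: load  L0  ⟶  SO  (L0)  txn=∅  M[L0]=70
step 15: P0: load  L1  ⟶  SO  (L1)  txn=BusRd  M[L1]=10
step 16: P1: store L2 := 97  ⟶  IM  (L2)  txn=BusRdX+Flush  M[L2]=75
step 17: P1: load  L2  ⟶  IM  (L2)  txn=∅  M[L2]=75
step 18: P1: load  L2  ⟶  IM  (L2)  txn=∅  M[L2]=75
step 19: P1: load  L1  ⟶  SO  (L1)  txn=∅  M[L1]=10
step 20: P0: load  L2  ⟶  SO  (L2)  txn=BusRd  M[L2]=75
step 21: P0: load  L2  ⟶  SO  (L2)  txn=∅  M[L2]=75
step 22: P1: load  L2  ⟶  SO  (L2)  txn=∅  M[L2]=75
step 23: P1: load  L1  ⟶  SO  (L1)  txn=∅  M[L1]=10
step 24: P0: load  L0  ⟶  SO  (L0)  txn=∅  M[L0]=70
step 25: P0: store L3 := 36  ⟶  MI  (L3)  txn=BusRdX  M[L3]=80
step 26: P1: store L2 := 81  ⟶  IM  (L2)  txn=BusUpgr  M[L2]=75

state = O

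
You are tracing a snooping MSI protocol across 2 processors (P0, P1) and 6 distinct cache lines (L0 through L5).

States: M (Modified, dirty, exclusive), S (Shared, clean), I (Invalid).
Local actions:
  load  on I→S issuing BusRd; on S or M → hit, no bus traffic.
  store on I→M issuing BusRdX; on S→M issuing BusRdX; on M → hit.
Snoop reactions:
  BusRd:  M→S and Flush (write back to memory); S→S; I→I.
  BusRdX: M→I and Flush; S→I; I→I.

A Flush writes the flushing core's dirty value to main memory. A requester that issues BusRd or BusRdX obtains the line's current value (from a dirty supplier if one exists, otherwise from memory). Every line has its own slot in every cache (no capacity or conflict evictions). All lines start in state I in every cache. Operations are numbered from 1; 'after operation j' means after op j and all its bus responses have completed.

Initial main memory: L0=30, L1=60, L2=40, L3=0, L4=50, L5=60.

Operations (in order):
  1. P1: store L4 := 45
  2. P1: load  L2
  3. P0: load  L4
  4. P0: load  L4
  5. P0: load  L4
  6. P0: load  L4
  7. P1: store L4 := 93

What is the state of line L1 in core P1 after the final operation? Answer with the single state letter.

step 1: P1: store L4 := 45  ⟶  IM  (L4)  txn=BusRdX  M[L4]=50
step 2: P1: load  L2  ⟶  IS  (L2)  txn=BusRd  M[L2]=40
step 3: P0: load  L4  ⟶  SS  (L4)  txn=BusRd+Flush  M[L4]=45
step 4: P0: load  L4  ⟶  SS  (L4)  txn=∅  M[L4]=45
step 5: P0: load  L4  ⟶  SS  (L4)  txn=∅  M[L4]=45
step 6: P0: load  L4  ⟶  SS  (L4)  txn=∅  M[L4]=45
step 7: P1: store L4 := 93  ⟶  IM  (L4)  txn=BusRdX  M[L4]=45

state = I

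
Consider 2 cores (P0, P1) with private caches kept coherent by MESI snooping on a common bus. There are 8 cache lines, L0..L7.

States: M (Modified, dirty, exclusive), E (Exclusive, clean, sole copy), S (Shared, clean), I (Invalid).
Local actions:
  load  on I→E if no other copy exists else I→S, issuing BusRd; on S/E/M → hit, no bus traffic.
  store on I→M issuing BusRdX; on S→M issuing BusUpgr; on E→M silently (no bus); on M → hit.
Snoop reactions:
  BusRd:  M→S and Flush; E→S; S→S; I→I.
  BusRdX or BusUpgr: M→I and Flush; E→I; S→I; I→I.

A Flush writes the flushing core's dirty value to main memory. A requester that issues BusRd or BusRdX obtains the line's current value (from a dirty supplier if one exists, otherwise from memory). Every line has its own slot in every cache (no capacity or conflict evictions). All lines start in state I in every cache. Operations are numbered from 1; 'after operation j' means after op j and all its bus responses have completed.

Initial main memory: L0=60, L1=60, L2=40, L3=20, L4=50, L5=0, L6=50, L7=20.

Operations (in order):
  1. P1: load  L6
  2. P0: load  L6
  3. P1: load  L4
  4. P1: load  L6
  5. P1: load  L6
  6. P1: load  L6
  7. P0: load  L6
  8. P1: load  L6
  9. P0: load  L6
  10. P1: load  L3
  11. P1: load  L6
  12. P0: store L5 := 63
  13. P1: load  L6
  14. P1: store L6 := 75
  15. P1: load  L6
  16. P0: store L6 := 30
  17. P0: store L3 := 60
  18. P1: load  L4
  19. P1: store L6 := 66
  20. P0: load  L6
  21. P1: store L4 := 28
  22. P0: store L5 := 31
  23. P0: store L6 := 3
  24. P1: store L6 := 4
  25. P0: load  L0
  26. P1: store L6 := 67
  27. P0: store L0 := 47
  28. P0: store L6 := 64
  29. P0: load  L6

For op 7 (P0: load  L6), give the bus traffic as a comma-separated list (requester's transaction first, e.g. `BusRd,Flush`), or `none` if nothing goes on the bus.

bus = none

1. P1: load  L6  bus=[BusRd]  L6: P0=I P1=E  mem[L6]=50
2. P0: load  L6  bus=[BusRd]  L6: P0=S P1=S  mem[L6]=50
3. P1: load  L4  bus=[BusRd]  L4: P0=I P1=E  mem[L4]=50
4. P1: load  L6  bus=[-]  L6: P0=S P1=S  mem[L6]=50
5. P1: load  L6  bus=[-]  L6: P0=S P1=S  mem[L6]=50
6. P1: load  L6  bus=[-]  L6: P0=S P1=S  mem[L6]=50
7. P0: load  L6  bus=[-]  L6: P0=S P1=S  mem[L6]=50
8. P1: load  L6  bus=[-]  L6: P0=S P1=S  mem[L6]=50
9. P0: load  L6  bus=[-]  L6: P0=S P1=S  mem[L6]=50
10. P1: load  L3  bus=[BusRd]  L3: P0=I P1=E  mem[L3]=20
11. P1: load  L6  bus=[-]  L6: P0=S P1=S  mem[L6]=50
12. P0: store L5 := 63  bus=[BusRdX]  L5: P0=M P1=I  mem[L5]=0
13. P1: load  L6  bus=[-]  L6: P0=S P1=S  mem[L6]=50
14. P1: store L6 := 75  bus=[BusUpgr]  L6: P0=I P1=M  mem[L6]=50
15. P1: load  L6  bus=[-]  L6: P0=I P1=M  mem[L6]=50
16. P0: store L6 := 30  bus=[BusRdX,Flush]  L6: P0=M P1=I  mem[L6]=75
17. P0: store L3 := 60  bus=[BusRdX]  L3: P0=M P1=I  mem[L3]=20
18. P1: load  L4  bus=[-]  L4: P0=I P1=E  mem[L4]=50
19. P1: store L6 := 66  bus=[BusRdX,Flush]  L6: P0=I P1=M  mem[L6]=30
20. P0: load  L6  bus=[BusRd,Flush]  L6: P0=S P1=S  mem[L6]=66
21. P1: store L4 := 28  bus=[-]  L4: P0=I P1=M  mem[L4]=50
22. P0: store L5 := 31  bus=[-]  L5: P0=M P1=I  mem[L5]=0
23. P0: store L6 := 3  bus=[BusUpgr]  L6: P0=M P1=I  mem[L6]=66
24. P1: store L6 := 4  bus=[BusRdX,Flush]  L6: P0=I P1=M  mem[L6]=3
25. P0: load  L0  bus=[BusRd]  L0: P0=E P1=I  mem[L0]=60
26. P1: store L6 := 67  bus=[-]  L6: P0=I P1=M  mem[L6]=3
27. P0: store L0 := 47  bus=[-]  L0: P0=M P1=I  mem[L0]=60
28. P0: store L6 := 64  bus=[BusRdX,Flush]  L6: P0=M P1=I  mem[L6]=67
29. P0: load  L6  bus=[-]  L6: P0=M P1=I  mem[L6]=67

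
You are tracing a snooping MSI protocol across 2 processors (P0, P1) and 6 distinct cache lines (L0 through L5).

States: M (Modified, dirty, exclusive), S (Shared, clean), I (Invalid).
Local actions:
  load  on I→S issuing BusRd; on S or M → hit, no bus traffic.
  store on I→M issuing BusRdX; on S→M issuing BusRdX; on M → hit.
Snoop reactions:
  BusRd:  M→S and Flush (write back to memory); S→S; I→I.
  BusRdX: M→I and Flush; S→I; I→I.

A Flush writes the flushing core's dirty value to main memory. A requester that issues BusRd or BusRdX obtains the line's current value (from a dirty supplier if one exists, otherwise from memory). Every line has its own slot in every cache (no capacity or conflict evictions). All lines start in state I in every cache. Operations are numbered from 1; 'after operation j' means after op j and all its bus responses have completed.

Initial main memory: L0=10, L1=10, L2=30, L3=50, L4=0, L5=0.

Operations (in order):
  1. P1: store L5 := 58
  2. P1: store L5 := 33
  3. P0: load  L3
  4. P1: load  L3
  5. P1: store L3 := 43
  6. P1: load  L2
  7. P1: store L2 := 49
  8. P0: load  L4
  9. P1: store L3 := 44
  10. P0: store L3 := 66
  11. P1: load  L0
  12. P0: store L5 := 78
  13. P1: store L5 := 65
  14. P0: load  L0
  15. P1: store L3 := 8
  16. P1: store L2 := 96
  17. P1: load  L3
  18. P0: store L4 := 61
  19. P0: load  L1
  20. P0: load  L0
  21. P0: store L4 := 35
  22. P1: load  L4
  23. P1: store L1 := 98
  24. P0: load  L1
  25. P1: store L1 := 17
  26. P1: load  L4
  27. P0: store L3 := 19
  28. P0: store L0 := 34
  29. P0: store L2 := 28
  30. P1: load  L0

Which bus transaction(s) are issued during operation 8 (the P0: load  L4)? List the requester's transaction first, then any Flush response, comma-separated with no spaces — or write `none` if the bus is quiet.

step 1: P1: store L5 := 58  ⟶  IM  (L5)  txn=BusRdX  M[L5]=0
step 2: P1: store L5 := 33  ⟶  IM  (L5)  txn=∅  M[L5]=0
step 3: P0: load  L3  ⟶  SI  (L3)  txn=BusRd  M[L3]=50
step 4: P1: load  L3  ⟶  SS  (L3)  txn=BusRd  M[L3]=50
step 5: P1: store L3 := 43  ⟶  IM  (L3)  txn=BusRdX  M[L3]=50
step 6: P1: load  L2  ⟶  IS  (L2)  txn=BusRd  M[L2]=30
step 7: P1: store L2 := 49  ⟶  IM  (L2)  txn=BusRdX  M[L2]=30
step 8: P0: load  L4  ⟶  SI  (L4)  txn=BusRd  M[L4]=0
step 9: P1: store L3 := 44  ⟶  IM  (L3)  txn=∅  M[L3]=50
step 10: P0: store L3 := 66  ⟶  MI  (L3)  txn=BusRdX+Flush  M[L3]=44
step 11: P1: load  L0  ⟶  IS  (L0)  txn=BusRd  M[L0]=10
step 12: P0: store L5 := 78  ⟶  MI  (L5)  txn=BusRdX+Flush  M[L5]=33
step 13: P1: store L5 := 65  ⟶  IM  (L5)  txn=BusRdX+Flush  M[L5]=78
step 14: P0: load  L0  ⟶  SS  (L0)  txn=BusRd  M[L0]=10
step 15: P1: store L3 := 8  ⟶  IM  (L3)  txn=BusRdX+Flush  M[L3]=66
step 16: P1: store L2 := 96  ⟶  IM  (L2)  txn=∅  M[L2]=30
step 17: P1: load  L3  ⟶  IM  (L3)  txn=∅  M[L3]=66
step 18: P0: store L4 := 61  ⟶  MI  (L4)  txn=BusRdX  M[L4]=0
step 19: P0: load  L1  ⟶  SI  (L1)  txn=BusRd  M[L1]=10
step 20: P0: load  L0  ⟶  SS  (L0)  txn=∅  M[L0]=10
step 21: P0: store L4 := 35  ⟶  MI  (L4)  txn=∅  M[L4]=0
step 22: P1: load  L4  ⟶  SS  (L4)  txn=BusRd+Flush  M[L4]=35
step 23: P1: store L1 := 98  ⟶  IM  (L1)  txn=BusRdX  M[L1]=10
step 24: P0: load  L1  ⟶  SS  (L1)  txn=BusRd+Flush  M[L1]=98
step 25: P1: store L1 := 17  ⟶  IM  (L1)  txn=BusRdX  M[L1]=98
step 26: P1: load  L4  ⟶  SS  (L4)  txn=∅  M[L4]=35
step 27: P0: store L3 := 19  ⟶  MI  (L3)  txn=BusRdX+Flush  M[L3]=8
step 28: P0: store L0 := 34  ⟶  MI  (L0)  txn=BusRdX  M[L0]=10
step 29: P0: store L2 := 28  ⟶  MI  (L2)  txn=BusRdX+Flush  M[L2]=96
step 30: P1: load  L0  ⟶  SS  (L0)  txn=BusRd+Flush  M[L0]=34

bus = BusRd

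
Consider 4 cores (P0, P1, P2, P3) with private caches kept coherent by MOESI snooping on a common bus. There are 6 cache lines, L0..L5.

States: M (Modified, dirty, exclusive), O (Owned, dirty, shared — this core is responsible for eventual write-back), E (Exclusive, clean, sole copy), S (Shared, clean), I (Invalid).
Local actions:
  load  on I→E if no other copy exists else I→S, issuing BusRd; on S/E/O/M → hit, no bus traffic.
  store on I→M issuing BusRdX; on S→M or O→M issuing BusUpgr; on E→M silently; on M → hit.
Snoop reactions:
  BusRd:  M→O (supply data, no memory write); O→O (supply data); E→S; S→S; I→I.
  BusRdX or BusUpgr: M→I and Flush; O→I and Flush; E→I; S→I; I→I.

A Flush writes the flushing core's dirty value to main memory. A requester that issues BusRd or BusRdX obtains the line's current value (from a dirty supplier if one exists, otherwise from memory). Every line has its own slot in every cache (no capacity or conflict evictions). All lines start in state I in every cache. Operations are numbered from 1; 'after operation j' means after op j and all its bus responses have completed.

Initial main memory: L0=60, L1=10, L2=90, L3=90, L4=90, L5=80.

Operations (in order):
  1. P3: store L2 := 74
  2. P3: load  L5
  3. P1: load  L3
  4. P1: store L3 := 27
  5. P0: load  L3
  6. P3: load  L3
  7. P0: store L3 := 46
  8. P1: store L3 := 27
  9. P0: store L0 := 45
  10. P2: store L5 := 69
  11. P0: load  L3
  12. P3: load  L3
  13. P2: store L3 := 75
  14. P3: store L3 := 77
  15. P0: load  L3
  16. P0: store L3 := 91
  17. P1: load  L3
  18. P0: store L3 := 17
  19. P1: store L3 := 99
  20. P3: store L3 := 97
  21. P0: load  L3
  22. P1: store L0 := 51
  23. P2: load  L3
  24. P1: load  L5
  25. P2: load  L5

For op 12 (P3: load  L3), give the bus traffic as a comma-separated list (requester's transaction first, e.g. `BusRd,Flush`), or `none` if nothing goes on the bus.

1. P3: store L2 := 74  bus=[BusRdX]  L2: P0=I P1=I P2=I P3=M  mem[L2]=90
2. P3: load  L5  bus=[BusRd]  L5: P0=I P1=I P2=I P3=E  mem[L5]=80
3. P1: load  L3  bus=[BusRd]  L3: P0=I P1=E P2=I P3=I  mem[L3]=90
4. P1: store L3 := 27  bus=[-]  L3: P0=I P1=M P2=I P3=I  mem[L3]=90
5. P0: load  L3  bus=[BusRd]  L3: P0=S P1=O P2=I P3=I  mem[L3]=90
6. P3: load  L3  bus=[BusRd]  L3: P0=S P1=O P2=I P3=S  mem[L3]=90
7. P0: store L3 := 46  bus=[BusUpgr,Flush]  L3: P0=M P1=I P2=I P3=I  mem[L3]=27
8. P1: store L3 := 27  bus=[BusRdX,Flush]  L3: P0=I P1=M P2=I P3=I  mem[L3]=46
9. P0: store L0 := 45  bus=[BusRdX]  L0: P0=M P1=I P2=I P3=I  mem[L0]=60
10. P2: store L5 := 69  bus=[BusRdX]  L5: P0=I P1=I P2=M P3=I  mem[L5]=80
11. P0: load  L3  bus=[BusRd]  L3: P0=S P1=O P2=I P3=I  mem[L3]=46
12. P3: load  L3  bus=[BusRd]  L3: P0=S P1=O P2=I P3=S  mem[L3]=46
13. P2: store L3 := 75  bus=[BusRdX,Flush]  L3: P0=I P1=I P2=M P3=I  mem[L3]=27
14. P3: store L3 := 77  bus=[BusRdX,Flush]  L3: P0=I P1=I P2=I P3=M  mem[L3]=75
15. P0: load  L3  bus=[BusRd]  L3: P0=S P1=I P2=I P3=O  mem[L3]=75
16. P0: store L3 := 91  bus=[BusUpgr,Flush]  L3: P0=M P1=I P2=I P3=I  mem[L3]=77
17. P1: load  L3  bus=[BusRd]  L3: P0=O P1=S P2=I P3=I  mem[L3]=77
18. P0: store L3 := 17  bus=[BusUpgr]  L3: P0=M P1=I P2=I P3=I  mem[L3]=77
19. P1: store L3 := 99  bus=[BusRdX,Flush]  L3: P0=I P1=M P2=I P3=I  mem[L3]=17
20. P3: store L3 := 97  bus=[BusRdX,Flush]  L3: P0=I P1=I P2=I P3=M  mem[L3]=99
21. P0: load  L3  bus=[BusRd]  L3: P0=S P1=I P2=I P3=O  mem[L3]=99
22. P1: store L0 := 51  bus=[BusRdX,Flush]  L0: P0=I P1=M P2=I P3=I  mem[L0]=45
23. P2: load  L3  bus=[BusRd]  L3: P0=S P1=I P2=S P3=O  mem[L3]=99
24. P1: load  L5  bus=[BusRd]  L5: P0=I P1=S P2=O P3=I  mem[L5]=80
25. P2: load  L5  bus=[-]  L5: P0=I P1=S P2=O P3=I  mem[L5]=80

bus = BusRd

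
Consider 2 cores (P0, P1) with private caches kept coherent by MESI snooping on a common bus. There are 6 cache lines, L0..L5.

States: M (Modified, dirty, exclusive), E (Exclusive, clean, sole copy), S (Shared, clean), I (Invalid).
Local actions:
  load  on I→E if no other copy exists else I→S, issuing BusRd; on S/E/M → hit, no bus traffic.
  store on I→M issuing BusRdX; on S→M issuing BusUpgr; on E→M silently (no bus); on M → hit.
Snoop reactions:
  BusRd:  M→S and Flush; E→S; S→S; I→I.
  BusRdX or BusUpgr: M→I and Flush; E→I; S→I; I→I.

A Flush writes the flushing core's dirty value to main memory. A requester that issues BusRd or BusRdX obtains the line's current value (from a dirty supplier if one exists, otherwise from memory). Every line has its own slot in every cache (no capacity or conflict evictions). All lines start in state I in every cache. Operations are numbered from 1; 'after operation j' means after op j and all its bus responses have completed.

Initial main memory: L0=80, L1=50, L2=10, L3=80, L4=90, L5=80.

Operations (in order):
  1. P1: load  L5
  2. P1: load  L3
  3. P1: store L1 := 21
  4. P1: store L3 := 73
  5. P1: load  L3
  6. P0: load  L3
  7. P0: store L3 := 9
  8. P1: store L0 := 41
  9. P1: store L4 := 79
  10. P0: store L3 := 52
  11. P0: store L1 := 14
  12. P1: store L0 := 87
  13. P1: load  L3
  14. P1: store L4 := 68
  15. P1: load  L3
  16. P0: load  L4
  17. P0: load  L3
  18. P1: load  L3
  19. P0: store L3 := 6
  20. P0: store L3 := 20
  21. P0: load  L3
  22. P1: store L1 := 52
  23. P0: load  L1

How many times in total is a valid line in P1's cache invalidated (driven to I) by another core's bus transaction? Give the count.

step 1: P1: load  L5  ⟶  IE  (L5)  txn=BusRd  M[L5]=80
step 2: P1: load  L3  ⟶  IE  (L3)  txn=BusRd  M[L3]=80
step 3: P1: store L1 := 21  ⟶  IM  (L1)  txn=BusRdX  M[L1]=50
step 4: P1: store L3 := 73  ⟶  IM  (L3)  txn=∅  M[L3]=80
step 5: P1: load  L3  ⟶  IM  (L3)  txn=∅  M[L3]=80
step 6: P0: load  L3  ⟶  SS  (L3)  txn=BusRd+Flush  M[L3]=73
step 7: P0: store L3 := 9  ⟶  MI  (L3)  txn=BusUpgr  M[L3]=73
step 8: P1: store L0 := 41  ⟶  IM  (L0)  txn=BusRdX  M[L0]=80
step 9: P1: store L4 := 79  ⟶  IM  (L4)  txn=BusRdX  M[L4]=90
step 10: P0: store L3 := 52  ⟶  MI  (L3)  txn=∅  M[L3]=73
step 11: P0: store L1 := 14  ⟶  MI  (L1)  txn=BusRdX+Flush  M[L1]=21
step 12: P1: store L0 := 87  ⟶  IM  (L0)  txn=∅  M[L0]=80
step 13: P1: load  L3  ⟶  SS  (L3)  txn=BusRd+Flush  M[L3]=52
step 14: P1: store L4 := 68  ⟶  IM  (L4)  txn=∅  M[L4]=90
step 15: P1: load  L3  ⟶  SS  (L3)  txn=∅  M[L3]=52
step 16: P0: load  L4  ⟶  SS  (L4)  txn=BusRd+Flush  M[L4]=68
step 17: P0: load  L3  ⟶  SS  (L3)  txn=∅  M[L3]=52
step 18: P1: load  L3  ⟶  SS  (L3)  txn=∅  M[L3]=52
step 19: P0: store L3 := 6  ⟶  MI  (L3)  txn=BusUpgr  M[L3]=52
step 20: P0: store L3 := 20  ⟶  MI  (L3)  txn=∅  M[L3]=52
step 21: P0: load  L3  ⟶  MI  (L3)  txn=∅  M[L3]=52
step 22: P1: store L1 := 52  ⟶  IM  (L1)  txn=BusRdX+Flush  M[L1]=14
step 23: P0: load  L1  ⟶  SS  (L1)  txn=BusRd+Flush  M[L1]=52

invalidations = 3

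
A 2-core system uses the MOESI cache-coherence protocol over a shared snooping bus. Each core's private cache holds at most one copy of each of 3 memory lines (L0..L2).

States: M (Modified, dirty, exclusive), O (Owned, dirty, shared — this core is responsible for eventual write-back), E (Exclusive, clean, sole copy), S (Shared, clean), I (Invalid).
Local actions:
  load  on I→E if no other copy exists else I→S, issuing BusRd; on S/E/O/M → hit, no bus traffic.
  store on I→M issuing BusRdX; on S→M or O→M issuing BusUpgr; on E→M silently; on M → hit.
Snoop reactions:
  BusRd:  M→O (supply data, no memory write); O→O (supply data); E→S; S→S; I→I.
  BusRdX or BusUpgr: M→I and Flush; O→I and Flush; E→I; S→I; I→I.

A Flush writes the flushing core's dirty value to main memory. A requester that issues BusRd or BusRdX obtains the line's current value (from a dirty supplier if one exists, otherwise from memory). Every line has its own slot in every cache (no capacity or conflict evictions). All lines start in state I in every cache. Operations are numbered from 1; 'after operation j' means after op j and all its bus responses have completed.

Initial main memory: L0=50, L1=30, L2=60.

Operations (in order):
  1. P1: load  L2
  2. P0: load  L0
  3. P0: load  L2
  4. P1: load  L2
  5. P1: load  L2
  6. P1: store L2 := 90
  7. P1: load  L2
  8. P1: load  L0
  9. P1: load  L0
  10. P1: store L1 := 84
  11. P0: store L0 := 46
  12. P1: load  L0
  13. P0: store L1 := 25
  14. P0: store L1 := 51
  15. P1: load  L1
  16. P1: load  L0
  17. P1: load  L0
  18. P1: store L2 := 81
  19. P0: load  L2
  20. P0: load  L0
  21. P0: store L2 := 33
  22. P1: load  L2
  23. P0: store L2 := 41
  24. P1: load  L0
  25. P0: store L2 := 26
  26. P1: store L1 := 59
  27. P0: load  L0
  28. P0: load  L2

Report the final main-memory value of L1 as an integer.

memory[L1] = 51

step 1: P1: load  L2  ⟶  IE  (L2)  txn=BusRd  M[L2]=60
step 2: P0: load  L0  ⟶  EI  (L0)  txn=BusRd  M[L0]=50
step 3: P0: load  L2  ⟶  SS  (L2)  txn=BusRd  M[L2]=60
step 4: P1: load  L2  ⟶  SS  (L2)  txn=∅  M[L2]=60
step 5: P1: load  L2  ⟶  SS  (L2)  txn=∅  M[L2]=60
step 6: P1: store L2 := 90  ⟶  IM  (L2)  txn=BusUpgr  M[L2]=60
step 7: P1: load  L2  ⟶  IM  (L2)  txn=∅  M[L2]=60
step 8: P1: load  L0  ⟶  SS  (L0)  txn=BusRd  M[L0]=50
step 9: P1: load  L0  ⟶  SS  (L0)  txn=∅  M[L0]=50
step 10: P1: store L1 := 84  ⟶  IM  (L1)  txn=BusRdX  M[L1]=30
step 11: P0: store L0 := 46  ⟶  MI  (L0)  txn=BusUpgr  M[L0]=50
step 12: P1: load  L0  ⟶  OS  (L0)  txn=BusRd  M[L0]=50
step 13: P0: store L1 := 25  ⟶  MI  (L1)  txn=BusRdX+Flush  M[L1]=84
step 14: P0: store L1 := 51  ⟶  MI  (L1)  txn=∅  M[L1]=84
step 15: P1: load  L1  ⟶  OS  (L1)  txn=BusRd  M[L1]=84
step 16: P1: load  L0  ⟶  OS  (L0)  txn=∅  M[L0]=50
step 17: P1: load  L0  ⟶  OS  (L0)  txn=∅  M[L0]=50
step 18: P1: store L2 := 81  ⟶  IM  (L2)  txn=∅  M[L2]=60
step 19: P0: load  L2  ⟶  SO  (L2)  txn=BusRd  M[L2]=60
step 20: P0: load  L0  ⟶  OS  (L0)  txn=∅  M[L0]=50
step 21: P0: store L2 := 33  ⟶  MI  (L2)  txn=BusUpgr+Flush  M[L2]=81
step 22: P1: load  L2  ⟶  OS  (L2)  txn=BusRd  M[L2]=81
step 23: P0: store L2 := 41  ⟶  MI  (L2)  txn=BusUpgr  M[L2]=81
step 24: P1: load  L0  ⟶  OS  (L0)  txn=∅  M[L0]=50
step 25: P0: store L2 := 26  ⟶  MI  (L2)  txn=∅  M[L2]=81
step 26: P1: store L1 := 59  ⟶  IM  (L1)  txn=BusUpgr+Flush  M[L1]=51
step 27: P0: load  L0  ⟶  OS  (L0)  txn=∅  M[L0]=50
step 28: P0: load  L2  ⟶  MI  (L2)  txn=∅  M[L2]=81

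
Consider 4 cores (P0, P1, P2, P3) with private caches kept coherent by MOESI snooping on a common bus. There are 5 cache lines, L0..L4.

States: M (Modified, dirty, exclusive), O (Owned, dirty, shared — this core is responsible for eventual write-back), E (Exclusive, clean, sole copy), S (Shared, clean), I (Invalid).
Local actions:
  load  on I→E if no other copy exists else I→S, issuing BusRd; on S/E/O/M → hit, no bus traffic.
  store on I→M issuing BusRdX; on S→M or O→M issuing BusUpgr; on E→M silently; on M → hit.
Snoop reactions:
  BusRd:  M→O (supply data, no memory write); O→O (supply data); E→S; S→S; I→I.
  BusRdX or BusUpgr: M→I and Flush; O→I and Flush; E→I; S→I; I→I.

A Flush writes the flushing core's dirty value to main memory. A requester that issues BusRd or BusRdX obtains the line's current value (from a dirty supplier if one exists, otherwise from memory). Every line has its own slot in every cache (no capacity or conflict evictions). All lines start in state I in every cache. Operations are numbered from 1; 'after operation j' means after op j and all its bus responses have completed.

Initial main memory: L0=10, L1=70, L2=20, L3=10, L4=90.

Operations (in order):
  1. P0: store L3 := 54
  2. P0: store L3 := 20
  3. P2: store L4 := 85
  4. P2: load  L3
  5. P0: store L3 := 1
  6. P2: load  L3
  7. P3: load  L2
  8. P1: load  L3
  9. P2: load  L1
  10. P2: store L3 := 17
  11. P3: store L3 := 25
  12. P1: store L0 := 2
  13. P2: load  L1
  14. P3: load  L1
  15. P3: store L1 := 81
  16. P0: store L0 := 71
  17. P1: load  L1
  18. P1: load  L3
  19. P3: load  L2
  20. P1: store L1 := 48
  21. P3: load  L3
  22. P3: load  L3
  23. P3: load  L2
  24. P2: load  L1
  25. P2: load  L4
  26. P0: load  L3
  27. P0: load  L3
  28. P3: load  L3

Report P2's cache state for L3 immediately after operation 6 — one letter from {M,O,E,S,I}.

state = S

  op1 P0: store L3 := 54 → M/I/I/I on L3; bus BusRdX; mem=10
  op2 P0: store L3 := 20 → M/I/I/I on L3; bus (none); mem=10
  op3 P2: store L4 := 85 → I/I/M/I on L4; bus BusRdX; mem=90
  op4 P2: load  L3 → O/I/S/I on L3; bus BusRd; mem=10
  op5 P0: store L3 := 1 → M/I/I/I on L3; bus BusUpgr; mem=10
  op6 P2: load  L3 → O/I/S/I on L3; bus BusRd; mem=10
  op7 P3: load  L2 → I/I/I/E on L2; bus BusRd; mem=20
  op8 P1: load  L3 → O/S/S/I on L3; bus BusRd; mem=10
  op9 P2: load  L1 → I/I/E/I on L1; bus BusRd; mem=70
  op10 P2: store L3 := 17 → I/I/M/I on L3; bus BusUpgr Flush; mem=1
  op11 P3: store L3 := 25 → I/I/I/M on L3; bus BusRdX Flush; mem=17
  op12 P1: store L0 := 2 → I/M/I/I on L0; bus BusRdX; mem=10
  op13 P2: load  L1 → I/I/E/I on L1; bus (none); mem=70
  op14 P3: load  L1 → I/I/S/S on L1; bus BusRd; mem=70
  op15 P3: store L1 := 81 → I/I/I/M on L1; bus BusUpgr; mem=70
  op16 P0: store L0 := 71 → M/I/I/I on L0; bus BusRdX Flush; mem=2
  op17 P1: load  L1 → I/S/I/O on L1; bus BusRd; mem=70
  op18 P1: load  L3 → I/S/I/O on L3; bus BusRd; mem=17
  op19 P3: load  L2 → I/I/I/E on L2; bus (none); mem=20
  op20 P1: store L1 := 48 → I/M/I/I on L1; bus BusUpgr Flush; mem=81
  op21 P3: load  L3 → I/S/I/O on L3; bus (none); mem=17
  op22 P3: load  L3 → I/S/I/O on L3; bus (none); mem=17
  op23 P3: load  L2 → I/I/I/E on L2; bus (none); mem=20
  op24 P2: load  L1 → I/O/S/I on L1; bus BusRd; mem=81
  op25 P2: load  L4 → I/I/M/I on L4; bus (none); mem=90
  op26 P0: load  L3 → S/S/I/O on L3; bus BusRd; mem=17
  op27 P0: load  L3 → S/S/I/O on L3; bus (none); mem=17
  op28 P3: load  L3 → S/S/I/O on L3; bus (none); mem=17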